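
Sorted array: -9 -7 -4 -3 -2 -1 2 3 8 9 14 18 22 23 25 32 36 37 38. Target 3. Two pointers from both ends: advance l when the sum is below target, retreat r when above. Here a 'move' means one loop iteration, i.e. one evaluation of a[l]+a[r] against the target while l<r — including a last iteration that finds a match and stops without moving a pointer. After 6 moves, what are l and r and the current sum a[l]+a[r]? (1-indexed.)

l=1 r=19: -9+38=29 >3, r--
l=1 r=18: -9+37=28 >3, r--
l=1 r=17: -9+36=27 >3, r--
l=1 r=16: -9+32=23 >3, r--
l=1 r=15: -9+25=16 >3, r--
l=1 r=14: -9+23=14 >3, r--

l=1, r=13, sum=13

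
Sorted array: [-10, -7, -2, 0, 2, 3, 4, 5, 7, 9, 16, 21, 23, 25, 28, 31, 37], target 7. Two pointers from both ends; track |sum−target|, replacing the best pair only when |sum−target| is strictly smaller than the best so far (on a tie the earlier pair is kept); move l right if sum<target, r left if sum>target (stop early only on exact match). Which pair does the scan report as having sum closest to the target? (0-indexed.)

pair (-2, 9) with sum 7 (|Δ|=0)

[0,16] -10+37=27 d=20 * → r--
[0,15] -10+31=21 d=14 * → r--
[0,14] -10+28=18 d=11 * → r--
[0,13] -10+25=15 d=8 * → r--
[0,12] -10+23=13 d=6 * → r--
[0,11] -10+21=11 d=4 * → r--
[0,10] -10+16=6 d=1 * → l++
[1,10] -7+16=9 d=2 → r--
[1,9] -7+9=2 d=5 → l++
[2,9] -2+9=7 d=0 * → stop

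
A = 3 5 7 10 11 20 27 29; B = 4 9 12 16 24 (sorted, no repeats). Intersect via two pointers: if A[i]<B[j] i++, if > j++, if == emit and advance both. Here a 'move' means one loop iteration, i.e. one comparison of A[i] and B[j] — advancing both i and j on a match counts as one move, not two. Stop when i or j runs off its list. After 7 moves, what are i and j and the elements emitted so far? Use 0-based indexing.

[i=0,j=0] 3<4 → i++
[i=1,j=0] 5>4 → j++
[i=1,j=1] 5<9 → i++
[i=2,j=1] 7<9 → i++
[i=3,j=1] 10>9 → j++
[i=3,j=2] 10<12 → i++
[i=4,j=2] 11<12 → i++

i=5, j=2, emitted=[]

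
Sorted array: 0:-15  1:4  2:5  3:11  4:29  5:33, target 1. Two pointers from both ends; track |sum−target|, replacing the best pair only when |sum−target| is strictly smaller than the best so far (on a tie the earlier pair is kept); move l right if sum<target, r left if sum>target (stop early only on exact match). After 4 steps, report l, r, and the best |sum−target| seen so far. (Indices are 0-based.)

l=1, r=2, best |Δ|=5

[0,5] -15+33=18 d=17 * → r--
[0,4] -15+29=14 d=13 * → r--
[0,3] -15+11=-4 d=5 * → l++
[1,3] 4+11=15 d=14 → r--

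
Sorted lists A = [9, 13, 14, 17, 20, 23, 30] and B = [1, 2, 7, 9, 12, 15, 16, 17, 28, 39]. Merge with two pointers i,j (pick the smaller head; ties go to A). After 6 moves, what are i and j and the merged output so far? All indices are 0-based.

i=0 j=0: A[i]=9>B[j]=1 take 1, j++
i=0 j=1: A[i]=9>B[j]=2 take 2, j++
i=0 j=2: A[i]=9>B[j]=7 take 7, j++
i=0 j=3: A[i]=9<=B[j]=9 take 9, i++
i=1 j=3: A[i]=13>B[j]=9 take 9, j++
i=1 j=4: A[i]=13>B[j]=12 take 12, j++

i=1, j=5, merged so far=[1, 2, 7, 9, 9, 12]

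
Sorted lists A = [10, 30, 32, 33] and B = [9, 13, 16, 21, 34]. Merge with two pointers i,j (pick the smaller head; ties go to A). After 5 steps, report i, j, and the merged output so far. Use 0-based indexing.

i=0 j=0: A[i]=10>B[j]=9 take 9, j++
i=0 j=1: A[i]=10<=B[j]=13 take 10, i++
i=1 j=1: A[i]=30>B[j]=13 take 13, j++
i=1 j=2: A[i]=30>B[j]=16 take 16, j++
i=1 j=3: A[i]=30>B[j]=21 take 21, j++

i=1, j=4, merged so far=[9, 10, 13, 16, 21]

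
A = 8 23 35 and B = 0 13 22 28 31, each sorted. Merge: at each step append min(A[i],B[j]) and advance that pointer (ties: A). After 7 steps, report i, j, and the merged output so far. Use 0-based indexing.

i=2, j=5, merged so far=[0, 8, 13, 22, 23, 28, 31]

[i=0,j=0] A[i]=8>B[j]=0 take 0 → j++
[i=0,j=1] A[i]=8<=B[j]=13 take 8 → i++
[i=1,j=1] A[i]=23>B[j]=13 take 13 → j++
[i=1,j=2] A[i]=23>B[j]=22 take 22 → j++
[i=1,j=3] A[i]=23<=B[j]=28 take 23 → i++
[i=2,j=3] A[i]=35>B[j]=28 take 28 → j++
[i=2,j=4] A[i]=35>B[j]=31 take 31 → j++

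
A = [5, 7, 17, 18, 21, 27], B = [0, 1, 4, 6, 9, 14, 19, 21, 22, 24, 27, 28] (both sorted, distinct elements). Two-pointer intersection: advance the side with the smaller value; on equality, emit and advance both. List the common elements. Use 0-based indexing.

i=0 j=0: 5>0, j++
i=0 j=1: 5>1, j++
i=0 j=2: 5>4, j++
i=0 j=3: 5<6, i++
i=1 j=3: 7>6, j++
i=1 j=4: 7<9, i++
i=2 j=4: 17>9, j++
i=2 j=5: 17>14, j++
i=2 j=6: 17<19, i++
i=3 j=6: 18<19, i++
i=4 j=6: 21>19, j++
i=4 j=7: 21==21 emit, i++,j++
i=5 j=8: 27>22, j++
i=5 j=9: 27>24, j++
i=5 j=10: 27==27 emit, i++,j++

intersection = [21, 27]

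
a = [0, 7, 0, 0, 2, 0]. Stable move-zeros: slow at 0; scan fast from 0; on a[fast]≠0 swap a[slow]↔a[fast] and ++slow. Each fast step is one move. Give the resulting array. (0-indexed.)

[7, 2, 0, 0, 0, 0]

(s=0,f=0) a[fast]=0 → fast++
(s=0,f=1) a[fast]=7≠0 swap→a[0]=7 → slow++,fast++
(s=1,f=2) a[fast]=0 → fast++
(s=1,f=3) a[fast]=0 → fast++
(s=1,f=4) a[fast]=2≠0 swap→a[1]=2 → slow++,fast++
(s=2,f=5) a[fast]=0 → fast++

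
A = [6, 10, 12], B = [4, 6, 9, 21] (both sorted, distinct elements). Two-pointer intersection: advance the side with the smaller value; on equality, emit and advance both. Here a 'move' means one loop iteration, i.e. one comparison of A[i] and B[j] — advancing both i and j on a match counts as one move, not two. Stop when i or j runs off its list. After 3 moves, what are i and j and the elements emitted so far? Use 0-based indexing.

i=0 j=0: 6>4, j++
i=0 j=1: 6==6 emit, i++,j++
i=1 j=2: 10>9, j++

i=1, j=3, emitted=[6]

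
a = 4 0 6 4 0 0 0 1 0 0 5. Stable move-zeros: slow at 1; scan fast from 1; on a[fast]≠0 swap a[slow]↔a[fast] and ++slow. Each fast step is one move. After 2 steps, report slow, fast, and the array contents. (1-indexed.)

slow=1 fast=1: a[fast]=4≠0 swap→a[1]=4, slow++,fast++
slow=2 fast=2: a[fast]=0, fast++

slow=2, fast=3, a=[4, 0, 6, 4, 0, 0, 0, 1, 0, 0, 5]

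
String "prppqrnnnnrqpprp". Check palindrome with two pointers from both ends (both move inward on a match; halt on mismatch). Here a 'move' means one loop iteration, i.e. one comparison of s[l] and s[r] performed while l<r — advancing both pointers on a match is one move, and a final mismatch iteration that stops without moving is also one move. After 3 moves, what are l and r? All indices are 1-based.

l=4, r=13

[1,16] 'p'=='p' → l++,r--
[2,15] 'r'=='r' → l++,r--
[3,14] 'p'=='p' → l++,r--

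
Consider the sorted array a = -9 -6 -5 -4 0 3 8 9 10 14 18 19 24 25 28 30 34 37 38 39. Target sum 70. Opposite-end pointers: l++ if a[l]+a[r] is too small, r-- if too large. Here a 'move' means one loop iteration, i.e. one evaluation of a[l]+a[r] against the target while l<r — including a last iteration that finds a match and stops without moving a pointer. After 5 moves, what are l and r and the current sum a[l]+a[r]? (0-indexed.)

l=5, r=19, sum=42

[0,19] -9+39=30 <70 → l++
[1,19] -6+39=33 <70 → l++
[2,19] -5+39=34 <70 → l++
[3,19] -4+39=35 <70 → l++
[4,19] 0+39=39 <70 → l++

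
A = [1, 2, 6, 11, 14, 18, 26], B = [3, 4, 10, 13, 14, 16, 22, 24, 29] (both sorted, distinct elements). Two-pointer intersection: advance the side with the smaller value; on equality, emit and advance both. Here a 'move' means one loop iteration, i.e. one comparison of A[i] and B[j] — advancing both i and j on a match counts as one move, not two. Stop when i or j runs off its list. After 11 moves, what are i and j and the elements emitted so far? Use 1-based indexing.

i=1 j=1: 1<3, i++
i=2 j=1: 2<3, i++
i=3 j=1: 6>3, j++
i=3 j=2: 6>4, j++
i=3 j=3: 6<10, i++
i=4 j=3: 11>10, j++
i=4 j=4: 11<13, i++
i=5 j=4: 14>13, j++
i=5 j=5: 14==14 emit, i++,j++
i=6 j=6: 18>16, j++
i=6 j=7: 18<22, i++

i=7, j=7, emitted=[14]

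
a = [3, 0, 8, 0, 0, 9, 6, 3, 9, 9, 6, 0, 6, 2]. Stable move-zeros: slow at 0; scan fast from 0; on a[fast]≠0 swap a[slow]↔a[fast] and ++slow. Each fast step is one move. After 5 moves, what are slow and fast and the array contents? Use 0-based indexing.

slow=2, fast=5, a=[3, 8, 0, 0, 0, 9, 6, 3, 9, 9, 6, 0, 6, 2]

(s=0,f=0) a[fast]=3≠0 swap→a[0]=3 → slow++,fast++
(s=1,f=1) a[fast]=0 → fast++
(s=1,f=2) a[fast]=8≠0 swap→a[1]=8 → slow++,fast++
(s=2,f=3) a[fast]=0 → fast++
(s=2,f=4) a[fast]=0 → fast++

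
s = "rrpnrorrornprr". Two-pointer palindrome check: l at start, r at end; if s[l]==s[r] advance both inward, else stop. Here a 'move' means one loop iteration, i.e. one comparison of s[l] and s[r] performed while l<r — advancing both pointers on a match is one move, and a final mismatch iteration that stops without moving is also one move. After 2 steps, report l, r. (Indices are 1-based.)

l=1 r=14: 'r'=='r', l++,r--
l=2 r=13: 'r'=='r', l++,r--

l=3, r=12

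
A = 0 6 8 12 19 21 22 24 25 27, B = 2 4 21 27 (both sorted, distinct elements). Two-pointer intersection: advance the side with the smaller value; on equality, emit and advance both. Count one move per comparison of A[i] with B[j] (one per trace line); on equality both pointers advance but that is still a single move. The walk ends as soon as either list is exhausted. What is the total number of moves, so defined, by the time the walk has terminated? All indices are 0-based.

12 moves

i=0 j=0: 0<2, i++
i=1 j=0: 6>2, j++
i=1 j=1: 6>4, j++
i=1 j=2: 6<21, i++
i=2 j=2: 8<21, i++
i=3 j=2: 12<21, i++
i=4 j=2: 19<21, i++
i=5 j=2: 21==21 emit, i++,j++
i=6 j=3: 22<27, i++
i=7 j=3: 24<27, i++
i=8 j=3: 25<27, i++
i=9 j=3: 27==27 emit, i++,j++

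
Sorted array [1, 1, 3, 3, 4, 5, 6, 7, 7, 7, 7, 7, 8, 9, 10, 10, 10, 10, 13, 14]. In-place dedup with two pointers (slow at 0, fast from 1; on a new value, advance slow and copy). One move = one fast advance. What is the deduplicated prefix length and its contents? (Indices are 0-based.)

length 11; prefix = [1, 3, 4, 5, 6, 7, 8, 9, 10, 13, 14]

(s=0,f=1) a[fast]=1=a[slow] dup → fast++
(s=0,f=2) a[fast]=3≠a[slow]=1 write a[1]=3 → slow++,fast++
(s=1,f=3) a[fast]=3=a[slow] dup → fast++
(s=1,f=4) a[fast]=4≠a[slow]=3 write a[2]=4 → slow++,fast++
(s=2,f=5) a[fast]=5≠a[slow]=4 write a[3]=5 → slow++,fast++
(s=3,f=6) a[fast]=6≠a[slow]=5 write a[4]=6 → slow++,fast++
(s=4,f=7) a[fast]=7≠a[slow]=6 write a[5]=7 → slow++,fast++
(s=5,f=8) a[fast]=7=a[slow] dup → fast++
(s=5,f=9) a[fast]=7=a[slow] dup → fast++
(s=5,f=10) a[fast]=7=a[slow] dup → fast++
(s=5,f=11) a[fast]=7=a[slow] dup → fast++
(s=5,f=12) a[fast]=8≠a[slow]=7 write a[6]=8 → slow++,fast++
(s=6,f=13) a[fast]=9≠a[slow]=8 write a[7]=9 → slow++,fast++
(s=7,f=14) a[fast]=10≠a[slow]=9 write a[8]=10 → slow++,fast++
(s=8,f=15) a[fast]=10=a[slow] dup → fast++
(s=8,f=16) a[fast]=10=a[slow] dup → fast++
(s=8,f=17) a[fast]=10=a[slow] dup → fast++
(s=8,f=18) a[fast]=13≠a[slow]=10 write a[9]=13 → slow++,fast++
(s=9,f=19) a[fast]=14≠a[slow]=13 write a[10]=14 → slow++,fast++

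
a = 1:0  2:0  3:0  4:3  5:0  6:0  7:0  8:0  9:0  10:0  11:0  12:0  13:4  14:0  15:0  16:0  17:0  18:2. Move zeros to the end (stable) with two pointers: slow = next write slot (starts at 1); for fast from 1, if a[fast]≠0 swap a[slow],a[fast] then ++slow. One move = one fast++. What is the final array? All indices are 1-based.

slow=1 fast=1: a[fast]=0, fast++
slow=1 fast=2: a[fast]=0, fast++
slow=1 fast=3: a[fast]=0, fast++
slow=1 fast=4: a[fast]=3≠0 swap→a[1]=3, slow++,fast++
slow=2 fast=5: a[fast]=0, fast++
slow=2 fast=6: a[fast]=0, fast++
slow=2 fast=7: a[fast]=0, fast++
slow=2 fast=8: a[fast]=0, fast++
slow=2 fast=9: a[fast]=0, fast++
slow=2 fast=10: a[fast]=0, fast++
slow=2 fast=11: a[fast]=0, fast++
slow=2 fast=12: a[fast]=0, fast++
slow=2 fast=13: a[fast]=4≠0 swap→a[2]=4, slow++,fast++
slow=3 fast=14: a[fast]=0, fast++
slow=3 fast=15: a[fast]=0, fast++
slow=3 fast=16: a[fast]=0, fast++
slow=3 fast=17: a[fast]=0, fast++
slow=3 fast=18: a[fast]=2≠0 swap→a[3]=2, slow++,fast++

[3, 4, 2, 0, 0, 0, 0, 0, 0, 0, 0, 0, 0, 0, 0, 0, 0, 0]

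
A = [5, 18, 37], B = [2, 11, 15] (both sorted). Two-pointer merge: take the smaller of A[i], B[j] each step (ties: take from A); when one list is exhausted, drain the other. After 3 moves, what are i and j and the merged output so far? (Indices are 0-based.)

[i=0,j=0] A[i]=5>B[j]=2 take 2 → j++
[i=0,j=1] A[i]=5<=B[j]=11 take 5 → i++
[i=1,j=1] A[i]=18>B[j]=11 take 11 → j++

i=1, j=2, merged so far=[2, 5, 11]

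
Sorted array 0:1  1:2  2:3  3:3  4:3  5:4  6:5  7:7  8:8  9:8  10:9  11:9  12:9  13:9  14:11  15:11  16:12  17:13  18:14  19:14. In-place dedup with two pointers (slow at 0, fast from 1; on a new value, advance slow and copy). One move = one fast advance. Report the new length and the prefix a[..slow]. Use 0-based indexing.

(s=0,f=1) a[fast]=2≠a[slow]=1 write a[1]=2 → slow++,fast++
(s=1,f=2) a[fast]=3≠a[slow]=2 write a[2]=3 → slow++,fast++
(s=2,f=3) a[fast]=3=a[slow] dup → fast++
(s=2,f=4) a[fast]=3=a[slow] dup → fast++
(s=2,f=5) a[fast]=4≠a[slow]=3 write a[3]=4 → slow++,fast++
(s=3,f=6) a[fast]=5≠a[slow]=4 write a[4]=5 → slow++,fast++
(s=4,f=7) a[fast]=7≠a[slow]=5 write a[5]=7 → slow++,fast++
(s=5,f=8) a[fast]=8≠a[slow]=7 write a[6]=8 → slow++,fast++
(s=6,f=9) a[fast]=8=a[slow] dup → fast++
(s=6,f=10) a[fast]=9≠a[slow]=8 write a[7]=9 → slow++,fast++
(s=7,f=11) a[fast]=9=a[slow] dup → fast++
(s=7,f=12) a[fast]=9=a[slow] dup → fast++
(s=7,f=13) a[fast]=9=a[slow] dup → fast++
(s=7,f=14) a[fast]=11≠a[slow]=9 write a[8]=11 → slow++,fast++
(s=8,f=15) a[fast]=11=a[slow] dup → fast++
(s=8,f=16) a[fast]=12≠a[slow]=11 write a[9]=12 → slow++,fast++
(s=9,f=17) a[fast]=13≠a[slow]=12 write a[10]=13 → slow++,fast++
(s=10,f=18) a[fast]=14≠a[slow]=13 write a[11]=14 → slow++,fast++
(s=11,f=19) a[fast]=14=a[slow] dup → fast++

length 12; prefix = [1, 2, 3, 4, 5, 7, 8, 9, 11, 12, 13, 14]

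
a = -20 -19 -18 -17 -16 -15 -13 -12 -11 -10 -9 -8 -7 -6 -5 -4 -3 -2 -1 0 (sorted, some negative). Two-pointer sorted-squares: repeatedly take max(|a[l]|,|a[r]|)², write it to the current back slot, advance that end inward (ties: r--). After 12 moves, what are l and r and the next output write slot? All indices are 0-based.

l=12, r=19, next write slot=7

[0,19] |-20|>|0| out[19]=400 → l++
[1,19] |-19|>|0| out[18]=361 → l++
[2,19] |-18|>|0| out[17]=324 → l++
[3,19] |-17|>|0| out[16]=289 → l++
[4,19] |-16|>|0| out[15]=256 → l++
[5,19] |-15|>|0| out[14]=225 → l++
[6,19] |-13|>|0| out[13]=169 → l++
[7,19] |-12|>|0| out[12]=144 → l++
[8,19] |-11|>|0| out[11]=121 → l++
[9,19] |-10|>|0| out[10]=100 → l++
[10,19] |-9|>|0| out[9]=81 → l++
[11,19] |-8|>|0| out[8]=64 → l++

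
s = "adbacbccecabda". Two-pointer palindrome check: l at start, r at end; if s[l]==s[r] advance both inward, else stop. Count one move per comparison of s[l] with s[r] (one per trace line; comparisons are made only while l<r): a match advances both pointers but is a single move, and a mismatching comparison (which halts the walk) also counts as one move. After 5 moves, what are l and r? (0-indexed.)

[0,13] 'a'=='a' → l++,r--
[1,12] 'd'=='d' → l++,r--
[2,11] 'b'=='b' → l++,r--
[3,10] 'a'=='a' → l++,r--
[4,9] 'c'=='c' → l++,r--

l=5, r=8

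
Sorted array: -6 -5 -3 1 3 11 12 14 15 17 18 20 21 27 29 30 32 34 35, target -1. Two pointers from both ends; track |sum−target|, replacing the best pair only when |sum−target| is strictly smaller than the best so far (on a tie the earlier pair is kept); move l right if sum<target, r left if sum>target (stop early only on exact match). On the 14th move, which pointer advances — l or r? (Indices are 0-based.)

l=0 r=18: -6+35=29 d=30 *, r--
l=0 r=17: -6+34=28 d=29 *, r--
l=0 r=16: -6+32=26 d=27 *, r--
l=0 r=15: -6+30=24 d=25 *, r--
l=0 r=14: -6+29=23 d=24 *, r--
l=0 r=13: -6+27=21 d=22 *, r--
l=0 r=12: -6+21=15 d=16 *, r--
l=0 r=11: -6+20=14 d=15 *, r--
l=0 r=10: -6+18=12 d=13 *, r--
l=0 r=9: -6+17=11 d=12 *, r--
l=0 r=8: -6+15=9 d=10 *, r--
l=0 r=7: -6+14=8 d=9 *, r--
l=0 r=6: -6+12=6 d=7 *, r--
l=0 r=5: -6+11=5 d=6 *, r--

r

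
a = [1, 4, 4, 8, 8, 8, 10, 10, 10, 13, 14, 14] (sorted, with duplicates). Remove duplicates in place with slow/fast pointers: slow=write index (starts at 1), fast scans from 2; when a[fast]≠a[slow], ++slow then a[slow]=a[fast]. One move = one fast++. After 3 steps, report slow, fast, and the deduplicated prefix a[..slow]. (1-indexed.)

slow=1 fast=2: a[fast]=4≠a[slow]=1 write a[2]=4, slow++,fast++
slow=2 fast=3: a[fast]=4=a[slow] dup, fast++
slow=2 fast=4: a[fast]=8≠a[slow]=4 write a[3]=8, slow++,fast++

slow=3, fast=5, prefix=[1, 4, 8]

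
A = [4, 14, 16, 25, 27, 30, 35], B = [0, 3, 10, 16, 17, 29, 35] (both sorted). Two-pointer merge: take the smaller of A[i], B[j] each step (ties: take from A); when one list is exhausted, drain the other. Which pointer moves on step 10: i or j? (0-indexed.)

i=0 j=0: A[i]=4>B[j]=0 take 0, j++
i=0 j=1: A[i]=4>B[j]=3 take 3, j++
i=0 j=2: A[i]=4<=B[j]=10 take 4, i++
i=1 j=2: A[i]=14>B[j]=10 take 10, j++
i=1 j=3: A[i]=14<=B[j]=16 take 14, i++
i=2 j=3: A[i]=16<=B[j]=16 take 16, i++
i=3 j=3: A[i]=25>B[j]=16 take 16, j++
i=3 j=4: A[i]=25>B[j]=17 take 17, j++
i=3 j=5: A[i]=25<=B[j]=29 take 25, i++
i=4 j=5: A[i]=27<=B[j]=29 take 27, i++

i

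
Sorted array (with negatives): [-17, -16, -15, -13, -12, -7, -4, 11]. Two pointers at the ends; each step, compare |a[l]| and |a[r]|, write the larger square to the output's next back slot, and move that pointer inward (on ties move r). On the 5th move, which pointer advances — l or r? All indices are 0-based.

[0,7] |-17|>|11| out[7]=289 → l++
[1,7] |-16|>|11| out[6]=256 → l++
[2,7] |-15|>|11| out[5]=225 → l++
[3,7] |-13|>|11| out[4]=169 → l++
[4,7] |-12|>|11| out[3]=144 → l++

l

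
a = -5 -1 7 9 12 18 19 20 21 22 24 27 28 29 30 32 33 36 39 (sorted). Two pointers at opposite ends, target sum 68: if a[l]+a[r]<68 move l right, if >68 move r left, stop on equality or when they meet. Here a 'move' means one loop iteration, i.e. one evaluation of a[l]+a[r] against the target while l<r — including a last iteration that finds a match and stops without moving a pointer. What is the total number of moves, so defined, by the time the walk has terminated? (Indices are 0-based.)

l=0 r=18: -5+39=34 <68, l++
l=1 r=18: -1+39=38 <68, l++
l=2 r=18: 7+39=46 <68, l++
l=3 r=18: 9+39=48 <68, l++
l=4 r=18: 12+39=51 <68, l++
l=5 r=18: 18+39=57 <68, l++
l=6 r=18: 19+39=58 <68, l++
l=7 r=18: 20+39=59 <68, l++
l=8 r=18: 21+39=60 <68, l++
l=9 r=18: 22+39=61 <68, l++
l=10 r=18: 24+39=63 <68, l++
l=11 r=18: 27+39=66 <68, l++
l=12 r=18: 28+39=67 <68, l++
l=13 r=18: 29+39=68, found

14 moves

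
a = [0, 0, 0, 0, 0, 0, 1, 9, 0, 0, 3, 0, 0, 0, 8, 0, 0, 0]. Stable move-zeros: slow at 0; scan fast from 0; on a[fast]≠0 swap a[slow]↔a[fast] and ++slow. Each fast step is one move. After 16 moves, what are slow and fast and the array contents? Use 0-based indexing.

slow=4, fast=16, a=[1, 9, 3, 8, 0, 0, 0, 0, 0, 0, 0, 0, 0, 0, 0, 0, 0, 0]

(s=0,f=0) a[fast]=0 → fast++
(s=0,f=1) a[fast]=0 → fast++
(s=0,f=2) a[fast]=0 → fast++
(s=0,f=3) a[fast]=0 → fast++
(s=0,f=4) a[fast]=0 → fast++
(s=0,f=5) a[fast]=0 → fast++
(s=0,f=6) a[fast]=1≠0 swap→a[0]=1 → slow++,fast++
(s=1,f=7) a[fast]=9≠0 swap→a[1]=9 → slow++,fast++
(s=2,f=8) a[fast]=0 → fast++
(s=2,f=9) a[fast]=0 → fast++
(s=2,f=10) a[fast]=3≠0 swap→a[2]=3 → slow++,fast++
(s=3,f=11) a[fast]=0 → fast++
(s=3,f=12) a[fast]=0 → fast++
(s=3,f=13) a[fast]=0 → fast++
(s=3,f=14) a[fast]=8≠0 swap→a[3]=8 → slow++,fast++
(s=4,f=15) a[fast]=0 → fast++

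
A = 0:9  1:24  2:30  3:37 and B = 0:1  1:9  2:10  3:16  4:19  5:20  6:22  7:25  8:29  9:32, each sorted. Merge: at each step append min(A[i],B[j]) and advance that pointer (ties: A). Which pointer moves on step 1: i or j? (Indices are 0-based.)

j

[i=0,j=0] A[i]=9>B[j]=1 take 1 → j++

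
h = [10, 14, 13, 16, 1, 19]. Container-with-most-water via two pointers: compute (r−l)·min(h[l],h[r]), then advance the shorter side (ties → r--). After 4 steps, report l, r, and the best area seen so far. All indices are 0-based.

l=4, r=5, best area=56

l=0 r=5: min(10,19)*5=50 best=50 *, l++
l=1 r=5: min(14,19)*4=56 best=56 *, l++
l=2 r=5: min(13,19)*3=39 best=56, l++
l=3 r=5: min(16,19)*2=32 best=56, l++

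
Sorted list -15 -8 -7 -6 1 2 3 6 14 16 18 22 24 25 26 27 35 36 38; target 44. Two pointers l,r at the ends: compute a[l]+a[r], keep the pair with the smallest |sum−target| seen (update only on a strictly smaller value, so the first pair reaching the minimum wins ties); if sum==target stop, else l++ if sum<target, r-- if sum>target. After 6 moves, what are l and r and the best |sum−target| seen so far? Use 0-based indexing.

l=0 r=18: -15+38=23 d=21 *, l++
l=1 r=18: -8+38=30 d=14 *, l++
l=2 r=18: -7+38=31 d=13 *, l++
l=3 r=18: -6+38=32 d=12 *, l++
l=4 r=18: 1+38=39 d=5 *, l++
l=5 r=18: 2+38=40 d=4 *, l++

l=6, r=18, best |Δ|=4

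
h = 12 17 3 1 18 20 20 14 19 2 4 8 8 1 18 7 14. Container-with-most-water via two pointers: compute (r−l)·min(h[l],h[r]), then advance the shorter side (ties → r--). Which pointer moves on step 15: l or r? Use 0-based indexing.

r

l=0 r=16: min(12,14)*16=192 best=192 *, l++
l=1 r=16: min(17,14)*15=210 best=210 *, r--
l=1 r=15: min(17,7)*14=98 best=210, r--
l=1 r=14: min(17,18)*13=221 best=221 *, l++
l=2 r=14: min(3,18)*12=36 best=221, l++
l=3 r=14: min(1,18)*11=11 best=221, l++
l=4 r=14: min(18,18)*10=180 best=221, r--
l=4 r=13: min(18,1)*9=9 best=221, r--
l=4 r=12: min(18,8)*8=64 best=221, r--
l=4 r=11: min(18,8)*7=56 best=221, r--
l=4 r=10: min(18,4)*6=24 best=221, r--
l=4 r=9: min(18,2)*5=10 best=221, r--
l=4 r=8: min(18,19)*4=72 best=221, l++
l=5 r=8: min(20,19)*3=57 best=221, r--
l=5 r=7: min(20,14)*2=28 best=221, r--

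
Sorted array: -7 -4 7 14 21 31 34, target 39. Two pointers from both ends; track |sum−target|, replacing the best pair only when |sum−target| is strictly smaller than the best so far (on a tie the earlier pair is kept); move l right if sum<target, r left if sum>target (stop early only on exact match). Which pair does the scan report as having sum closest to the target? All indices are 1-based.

pair (7, 31) with sum 38 (|Δ|=1)

[1,7] -7+34=27 d=12 * → l++
[2,7] -4+34=30 d=9 * → l++
[3,7] 7+34=41 d=2 * → r--
[3,6] 7+31=38 d=1 * → l++
[4,6] 14+31=45 d=6 → r--
[4,5] 14+21=35 d=4 → l++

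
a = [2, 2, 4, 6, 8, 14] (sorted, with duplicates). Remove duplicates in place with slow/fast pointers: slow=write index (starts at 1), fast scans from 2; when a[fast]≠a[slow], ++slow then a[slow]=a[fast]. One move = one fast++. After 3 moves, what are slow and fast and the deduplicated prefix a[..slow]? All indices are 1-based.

slow=1 fast=2: a[fast]=2=a[slow] dup, fast++
slow=1 fast=3: a[fast]=4≠a[slow]=2 write a[2]=4, slow++,fast++
slow=2 fast=4: a[fast]=6≠a[slow]=4 write a[3]=6, slow++,fast++

slow=3, fast=5, prefix=[2, 4, 6]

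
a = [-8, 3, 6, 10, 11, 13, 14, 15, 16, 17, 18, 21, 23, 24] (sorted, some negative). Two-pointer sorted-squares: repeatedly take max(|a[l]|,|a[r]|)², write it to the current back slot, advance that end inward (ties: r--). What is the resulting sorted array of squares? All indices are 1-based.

[1,14] |-8|<=|24| out[14]=576 → r--
[1,13] |-8|<=|23| out[13]=529 → r--
[1,12] |-8|<=|21| out[12]=441 → r--
[1,11] |-8|<=|18| out[11]=324 → r--
[1,10] |-8|<=|17| out[10]=289 → r--
[1,9] |-8|<=|16| out[9]=256 → r--
[1,8] |-8|<=|15| out[8]=225 → r--
[1,7] |-8|<=|14| out[7]=196 → r--
[1,6] |-8|<=|13| out[6]=169 → r--
[1,5] |-8|<=|11| out[5]=121 → r--
[1,4] |-8|<=|10| out[4]=100 → r--
[1,3] |-8|>|6| out[3]=64 → l++
[2,3] |3|<=|6| out[2]=36 → r--
[2,2] |3|<=|3| out[1]=9 → r--

[9, 36, 64, 100, 121, 169, 196, 225, 256, 289, 324, 441, 529, 576]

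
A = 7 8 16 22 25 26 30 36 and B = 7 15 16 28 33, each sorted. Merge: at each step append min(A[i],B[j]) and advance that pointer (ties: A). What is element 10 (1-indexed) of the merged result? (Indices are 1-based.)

i=1 j=1: A[i]=7<=B[j]=7 take 7, i++
i=2 j=1: A[i]=8>B[j]=7 take 7, j++
i=2 j=2: A[i]=8<=B[j]=15 take 8, i++
i=3 j=2: A[i]=16>B[j]=15 take 15, j++
i=3 j=3: A[i]=16<=B[j]=16 take 16, i++
i=4 j=3: A[i]=22>B[j]=16 take 16, j++
i=4 j=4: A[i]=22<=B[j]=28 take 22, i++
i=5 j=4: A[i]=25<=B[j]=28 take 25, i++
i=6 j=4: A[i]=26<=B[j]=28 take 26, i++
i=7 j=4: A[i]=30>B[j]=28 take 28, j++
i=7 j=5: A[i]=30<=B[j]=33 take 30, i++
i=8 j=5: A[i]=36>B[j]=33 take 33, j++
i=8 j=6: B done, take A[i]=36, i++

merged[10] = 28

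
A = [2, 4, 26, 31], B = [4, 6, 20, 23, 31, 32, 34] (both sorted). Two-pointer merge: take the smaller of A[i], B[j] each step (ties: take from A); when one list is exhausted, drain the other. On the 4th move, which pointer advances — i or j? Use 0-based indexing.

j

[i=0,j=0] A[i]=2<=B[j]=4 take 2 → i++
[i=1,j=0] A[i]=4<=B[j]=4 take 4 → i++
[i=2,j=0] A[i]=26>B[j]=4 take 4 → j++
[i=2,j=1] A[i]=26>B[j]=6 take 6 → j++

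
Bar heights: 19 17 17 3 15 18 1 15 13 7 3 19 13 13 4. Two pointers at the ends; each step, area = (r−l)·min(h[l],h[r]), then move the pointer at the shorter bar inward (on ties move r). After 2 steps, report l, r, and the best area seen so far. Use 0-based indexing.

l=0, r=12, best area=169

[0,14] min(19,4)*14=56 best=56 * → r--
[0,13] min(19,13)*13=169 best=169 * → r--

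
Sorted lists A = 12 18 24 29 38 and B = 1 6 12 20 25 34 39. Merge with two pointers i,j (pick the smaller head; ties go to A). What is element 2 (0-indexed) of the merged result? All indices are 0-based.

[i=0,j=0] A[i]=12>B[j]=1 take 1 → j++
[i=0,j=1] A[i]=12>B[j]=6 take 6 → j++
[i=0,j=2] A[i]=12<=B[j]=12 take 12 → i++
[i=1,j=2] A[i]=18>B[j]=12 take 12 → j++
[i=1,j=3] A[i]=18<=B[j]=20 take 18 → i++
[i=2,j=3] A[i]=24>B[j]=20 take 20 → j++
[i=2,j=4] A[i]=24<=B[j]=25 take 24 → i++
[i=3,j=4] A[i]=29>B[j]=25 take 25 → j++
[i=3,j=5] A[i]=29<=B[j]=34 take 29 → i++
[i=4,j=5] A[i]=38>B[j]=34 take 34 → j++
[i=4,j=6] A[i]=38<=B[j]=39 take 38 → i++
[i=5,j=6] A done, take B[j]=39 → j++

merged[2] = 12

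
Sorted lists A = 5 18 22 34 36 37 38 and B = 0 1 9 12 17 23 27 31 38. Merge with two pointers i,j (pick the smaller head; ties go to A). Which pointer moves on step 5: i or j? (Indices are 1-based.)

j

i=1 j=1: A[i]=5>B[j]=0 take 0, j++
i=1 j=2: A[i]=5>B[j]=1 take 1, j++
i=1 j=3: A[i]=5<=B[j]=9 take 5, i++
i=2 j=3: A[i]=18>B[j]=9 take 9, j++
i=2 j=4: A[i]=18>B[j]=12 take 12, j++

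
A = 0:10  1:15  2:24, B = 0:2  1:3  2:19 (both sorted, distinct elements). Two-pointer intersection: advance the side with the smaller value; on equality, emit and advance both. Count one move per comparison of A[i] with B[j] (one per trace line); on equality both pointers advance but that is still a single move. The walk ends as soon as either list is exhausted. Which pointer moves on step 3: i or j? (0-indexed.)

[i=0,j=0] 10>2 → j++
[i=0,j=1] 10>3 → j++
[i=0,j=2] 10<19 → i++

i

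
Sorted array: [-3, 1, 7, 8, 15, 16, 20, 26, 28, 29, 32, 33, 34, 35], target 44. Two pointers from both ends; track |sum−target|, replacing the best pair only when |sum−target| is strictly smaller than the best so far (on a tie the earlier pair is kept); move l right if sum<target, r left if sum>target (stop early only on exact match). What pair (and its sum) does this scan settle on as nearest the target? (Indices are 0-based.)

pair (15, 29) with sum 44 (|Δ|=0)

[0,13] -3+35=32 d=12 * → l++
[1,13] 1+35=36 d=8 * → l++
[2,13] 7+35=42 d=2 * → l++
[3,13] 8+35=43 d=1 * → l++
[4,13] 15+35=50 d=6 → r--
[4,12] 15+34=49 d=5 → r--
[4,11] 15+33=48 d=4 → r--
[4,10] 15+32=47 d=3 → r--
[4,9] 15+29=44 d=0 * → stop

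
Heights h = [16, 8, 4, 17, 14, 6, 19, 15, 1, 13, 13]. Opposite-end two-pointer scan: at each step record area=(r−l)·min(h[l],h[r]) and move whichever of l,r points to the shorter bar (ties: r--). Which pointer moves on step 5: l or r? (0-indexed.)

[0,10] min(16,13)*10=130 best=130 * → r--
[0,9] min(16,13)*9=117 best=130 → r--
[0,8] min(16,1)*8=8 best=130 → r--
[0,7] min(16,15)*7=105 best=130 → r--
[0,6] min(16,19)*6=96 best=130 → l++

l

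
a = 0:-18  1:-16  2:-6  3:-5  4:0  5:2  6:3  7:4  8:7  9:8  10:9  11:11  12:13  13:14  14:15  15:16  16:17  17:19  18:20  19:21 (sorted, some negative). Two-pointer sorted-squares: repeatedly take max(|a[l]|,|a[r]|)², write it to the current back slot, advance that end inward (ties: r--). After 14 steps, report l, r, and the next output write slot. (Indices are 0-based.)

l=2, r=7, next write slot=5

[0,19] |-18|<=|21| out[19]=441 → r--
[0,18] |-18|<=|20| out[18]=400 → r--
[0,17] |-18|<=|19| out[17]=361 → r--
[0,16] |-18|>|17| out[16]=324 → l++
[1,16] |-16|<=|17| out[15]=289 → r--
[1,15] |-16|<=|16| out[14]=256 → r--
[1,14] |-16|>|15| out[13]=256 → l++
[2,14] |-6|<=|15| out[12]=225 → r--
[2,13] |-6|<=|14| out[11]=196 → r--
[2,12] |-6|<=|13| out[10]=169 → r--
[2,11] |-6|<=|11| out[9]=121 → r--
[2,10] |-6|<=|9| out[8]=81 → r--
[2,9] |-6|<=|8| out[7]=64 → r--
[2,8] |-6|<=|7| out[6]=49 → r--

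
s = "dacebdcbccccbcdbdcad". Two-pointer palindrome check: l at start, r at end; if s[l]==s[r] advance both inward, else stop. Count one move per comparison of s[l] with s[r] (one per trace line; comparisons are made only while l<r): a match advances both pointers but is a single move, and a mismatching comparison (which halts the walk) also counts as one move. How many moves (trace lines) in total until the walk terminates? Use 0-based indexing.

[0,19] 'd'=='d' → l++,r--
[1,18] 'a'=='a' → l++,r--
[2,17] 'c'=='c' → l++,r--
[3,16] 'e'!='d' → stop

4 moves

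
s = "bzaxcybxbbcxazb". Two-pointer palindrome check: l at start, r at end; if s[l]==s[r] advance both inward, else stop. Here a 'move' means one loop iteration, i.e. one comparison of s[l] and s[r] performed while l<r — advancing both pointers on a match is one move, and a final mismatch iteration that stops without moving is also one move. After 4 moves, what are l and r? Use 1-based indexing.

l=5, r=11

[1,15] 'b'=='b' → l++,r--
[2,14] 'z'=='z' → l++,r--
[3,13] 'a'=='a' → l++,r--
[4,12] 'x'=='x' → l++,r--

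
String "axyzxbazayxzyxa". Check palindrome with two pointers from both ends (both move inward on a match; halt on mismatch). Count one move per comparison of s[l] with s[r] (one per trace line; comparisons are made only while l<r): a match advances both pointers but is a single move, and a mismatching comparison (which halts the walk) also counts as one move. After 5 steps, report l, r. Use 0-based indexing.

[0,14] 'a'=='a' → l++,r--
[1,13] 'x'=='x' → l++,r--
[2,12] 'y'=='y' → l++,r--
[3,11] 'z'=='z' → l++,r--
[4,10] 'x'=='x' → l++,r--

l=5, r=9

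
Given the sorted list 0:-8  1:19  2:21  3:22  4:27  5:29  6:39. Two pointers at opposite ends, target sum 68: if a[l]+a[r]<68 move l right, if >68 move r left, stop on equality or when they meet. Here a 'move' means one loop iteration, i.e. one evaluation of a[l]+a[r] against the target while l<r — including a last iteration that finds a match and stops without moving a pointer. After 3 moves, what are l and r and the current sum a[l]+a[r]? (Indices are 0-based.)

l=3, r=6, sum=61

[0,6] -8+39=31 <68 → l++
[1,6] 19+39=58 <68 → l++
[2,6] 21+39=60 <68 → l++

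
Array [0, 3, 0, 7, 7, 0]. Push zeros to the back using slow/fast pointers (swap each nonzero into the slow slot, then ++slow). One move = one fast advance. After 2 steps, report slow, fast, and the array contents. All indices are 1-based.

slow=2, fast=3, a=[3, 0, 0, 7, 7, 0]

slow=1 fast=1: a[fast]=0, fast++
slow=1 fast=2: a[fast]=3≠0 swap→a[1]=3, slow++,fast++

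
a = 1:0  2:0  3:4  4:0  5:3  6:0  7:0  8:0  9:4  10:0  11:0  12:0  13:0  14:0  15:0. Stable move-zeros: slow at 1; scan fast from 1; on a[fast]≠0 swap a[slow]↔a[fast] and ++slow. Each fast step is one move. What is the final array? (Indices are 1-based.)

[4, 3, 4, 0, 0, 0, 0, 0, 0, 0, 0, 0, 0, 0, 0]

(s=1,f=1) a[fast]=0 → fast++
(s=1,f=2) a[fast]=0 → fast++
(s=1,f=3) a[fast]=4≠0 swap→a[1]=4 → slow++,fast++
(s=2,f=4) a[fast]=0 → fast++
(s=2,f=5) a[fast]=3≠0 swap→a[2]=3 → slow++,fast++
(s=3,f=6) a[fast]=0 → fast++
(s=3,f=7) a[fast]=0 → fast++
(s=3,f=8) a[fast]=0 → fast++
(s=3,f=9) a[fast]=4≠0 swap→a[3]=4 → slow++,fast++
(s=4,f=10) a[fast]=0 → fast++
(s=4,f=11) a[fast]=0 → fast++
(s=4,f=12) a[fast]=0 → fast++
(s=4,f=13) a[fast]=0 → fast++
(s=4,f=14) a[fast]=0 → fast++
(s=4,f=15) a[fast]=0 → fast++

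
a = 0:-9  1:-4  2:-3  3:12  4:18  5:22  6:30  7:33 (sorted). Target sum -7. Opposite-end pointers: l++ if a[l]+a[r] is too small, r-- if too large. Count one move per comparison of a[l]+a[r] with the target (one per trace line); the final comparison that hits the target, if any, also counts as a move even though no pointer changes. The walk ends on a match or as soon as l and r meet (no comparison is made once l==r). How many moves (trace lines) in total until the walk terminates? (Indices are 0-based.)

7 moves

l=0 r=7: -9+33=24 >-7, r--
l=0 r=6: -9+30=21 >-7, r--
l=0 r=5: -9+22=13 >-7, r--
l=0 r=4: -9+18=9 >-7, r--
l=0 r=3: -9+12=3 >-7, r--
l=0 r=2: -9+-3=-12 <-7, l++
l=1 r=2: -4+-3=-7, found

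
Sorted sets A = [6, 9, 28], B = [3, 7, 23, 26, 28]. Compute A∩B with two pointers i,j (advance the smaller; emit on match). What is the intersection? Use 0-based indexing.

intersection = [28]

[i=0,j=0] 6>3 → j++
[i=0,j=1] 6<7 → i++
[i=1,j=1] 9>7 → j++
[i=1,j=2] 9<23 → i++
[i=2,j=2] 28>23 → j++
[i=2,j=3] 28>26 → j++
[i=2,j=4] 28==28 emit → i++,j++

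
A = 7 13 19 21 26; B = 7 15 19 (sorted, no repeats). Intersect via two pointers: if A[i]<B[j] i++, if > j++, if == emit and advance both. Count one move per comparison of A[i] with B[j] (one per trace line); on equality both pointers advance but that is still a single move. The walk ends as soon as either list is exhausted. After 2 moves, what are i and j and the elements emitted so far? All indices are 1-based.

i=3, j=2, emitted=[7]

[i=1,j=1] 7==7 emit → i++,j++
[i=2,j=2] 13<15 → i++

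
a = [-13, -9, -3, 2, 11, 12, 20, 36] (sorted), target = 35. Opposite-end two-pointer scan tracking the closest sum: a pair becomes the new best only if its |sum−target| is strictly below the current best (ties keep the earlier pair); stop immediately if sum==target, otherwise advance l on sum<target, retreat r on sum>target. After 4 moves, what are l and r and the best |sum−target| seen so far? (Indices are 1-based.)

l=1 r=8: -13+36=23 d=12 *, l++
l=2 r=8: -9+36=27 d=8 *, l++
l=3 r=8: -3+36=33 d=2 *, l++
l=4 r=8: 2+36=38 d=3, r--

l=4, r=7, best |Δ|=2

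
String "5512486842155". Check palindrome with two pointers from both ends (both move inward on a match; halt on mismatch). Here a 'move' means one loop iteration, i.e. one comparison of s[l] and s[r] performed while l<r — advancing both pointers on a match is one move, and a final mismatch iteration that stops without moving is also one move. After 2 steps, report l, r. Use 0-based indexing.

l=2, r=10

l=0 r=12: '5'=='5', l++,r--
l=1 r=11: '5'=='5', l++,r--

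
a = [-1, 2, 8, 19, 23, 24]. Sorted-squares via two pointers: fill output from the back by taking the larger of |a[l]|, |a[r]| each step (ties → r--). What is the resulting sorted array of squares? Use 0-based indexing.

l=0 r=5: |-1|<=|24| out[5]=576, r--
l=0 r=4: |-1|<=|23| out[4]=529, r--
l=0 r=3: |-1|<=|19| out[3]=361, r--
l=0 r=2: |-1|<=|8| out[2]=64, r--
l=0 r=1: |-1|<=|2| out[1]=4, r--
l=0 r=0: |-1|<=|-1| out[0]=1, r--

[1, 4, 64, 361, 529, 576]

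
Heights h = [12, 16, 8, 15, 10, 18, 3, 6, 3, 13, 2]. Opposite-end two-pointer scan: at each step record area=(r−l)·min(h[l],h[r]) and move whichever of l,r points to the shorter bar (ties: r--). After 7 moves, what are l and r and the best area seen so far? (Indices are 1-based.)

l=3, r=6, best area=108

l=1 r=11: min(12,2)*10=20 best=20 *, r--
l=1 r=10: min(12,13)*9=108 best=108 *, l++
l=2 r=10: min(16,13)*8=104 best=108, r--
l=2 r=9: min(16,3)*7=21 best=108, r--
l=2 r=8: min(16,6)*6=36 best=108, r--
l=2 r=7: min(16,3)*5=15 best=108, r--
l=2 r=6: min(16,18)*4=64 best=108, l++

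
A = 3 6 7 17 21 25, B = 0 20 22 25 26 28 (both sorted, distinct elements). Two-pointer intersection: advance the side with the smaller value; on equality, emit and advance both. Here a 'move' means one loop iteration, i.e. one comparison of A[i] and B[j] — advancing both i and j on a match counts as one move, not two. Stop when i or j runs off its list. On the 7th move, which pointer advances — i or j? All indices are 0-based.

i

[i=0,j=0] 3>0 → j++
[i=0,j=1] 3<20 → i++
[i=1,j=1] 6<20 → i++
[i=2,j=1] 7<20 → i++
[i=3,j=1] 17<20 → i++
[i=4,j=1] 21>20 → j++
[i=4,j=2] 21<22 → i++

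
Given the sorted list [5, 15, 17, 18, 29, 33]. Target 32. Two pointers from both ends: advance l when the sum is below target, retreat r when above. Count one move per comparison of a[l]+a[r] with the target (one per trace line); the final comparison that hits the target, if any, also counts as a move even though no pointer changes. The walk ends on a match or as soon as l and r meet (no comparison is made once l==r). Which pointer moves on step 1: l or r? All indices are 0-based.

r

l=0 r=5: 5+33=38 >32, r--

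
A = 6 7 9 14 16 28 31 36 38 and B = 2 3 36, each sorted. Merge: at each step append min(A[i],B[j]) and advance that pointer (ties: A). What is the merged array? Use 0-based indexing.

i=0 j=0: A[i]=6>B[j]=2 take 2, j++
i=0 j=1: A[i]=6>B[j]=3 take 3, j++
i=0 j=2: A[i]=6<=B[j]=36 take 6, i++
i=1 j=2: A[i]=7<=B[j]=36 take 7, i++
i=2 j=2: A[i]=9<=B[j]=36 take 9, i++
i=3 j=2: A[i]=14<=B[j]=36 take 14, i++
i=4 j=2: A[i]=16<=B[j]=36 take 16, i++
i=5 j=2: A[i]=28<=B[j]=36 take 28, i++
i=6 j=2: A[i]=31<=B[j]=36 take 31, i++
i=7 j=2: A[i]=36<=B[j]=36 take 36, i++
i=8 j=2: A[i]=38>B[j]=36 take 36, j++
i=8 j=3: B done, take A[i]=38, i++

[2, 3, 6, 7, 9, 14, 16, 28, 31, 36, 36, 38]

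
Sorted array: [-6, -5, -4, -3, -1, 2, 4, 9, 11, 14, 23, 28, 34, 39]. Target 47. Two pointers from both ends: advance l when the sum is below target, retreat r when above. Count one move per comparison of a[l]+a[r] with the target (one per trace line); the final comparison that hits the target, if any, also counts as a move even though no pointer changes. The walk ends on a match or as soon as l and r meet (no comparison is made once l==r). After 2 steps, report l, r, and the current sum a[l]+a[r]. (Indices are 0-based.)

l=2, r=13, sum=35

[0,13] -6+39=33 <47 → l++
[1,13] -5+39=34 <47 → l++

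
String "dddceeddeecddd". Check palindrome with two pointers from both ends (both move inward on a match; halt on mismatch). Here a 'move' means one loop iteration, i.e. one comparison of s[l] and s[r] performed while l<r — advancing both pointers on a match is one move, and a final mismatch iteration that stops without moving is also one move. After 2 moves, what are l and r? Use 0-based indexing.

l=2, r=11

l=0 r=13: 'd'=='d', l++,r--
l=1 r=12: 'd'=='d', l++,r--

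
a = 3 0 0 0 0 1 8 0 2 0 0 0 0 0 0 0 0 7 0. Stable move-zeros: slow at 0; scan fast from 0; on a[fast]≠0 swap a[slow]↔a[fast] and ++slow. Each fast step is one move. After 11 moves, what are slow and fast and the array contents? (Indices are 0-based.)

slow=0 fast=0: a[fast]=3≠0 swap→a[0]=3, slow++,fast++
slow=1 fast=1: a[fast]=0, fast++
slow=1 fast=2: a[fast]=0, fast++
slow=1 fast=3: a[fast]=0, fast++
slow=1 fast=4: a[fast]=0, fast++
slow=1 fast=5: a[fast]=1≠0 swap→a[1]=1, slow++,fast++
slow=2 fast=6: a[fast]=8≠0 swap→a[2]=8, slow++,fast++
slow=3 fast=7: a[fast]=0, fast++
slow=3 fast=8: a[fast]=2≠0 swap→a[3]=2, slow++,fast++
slow=4 fast=9: a[fast]=0, fast++
slow=4 fast=10: a[fast]=0, fast++

slow=4, fast=11, a=[3, 1, 8, 2, 0, 0, 0, 0, 0, 0, 0, 0, 0, 0, 0, 0, 0, 7, 0]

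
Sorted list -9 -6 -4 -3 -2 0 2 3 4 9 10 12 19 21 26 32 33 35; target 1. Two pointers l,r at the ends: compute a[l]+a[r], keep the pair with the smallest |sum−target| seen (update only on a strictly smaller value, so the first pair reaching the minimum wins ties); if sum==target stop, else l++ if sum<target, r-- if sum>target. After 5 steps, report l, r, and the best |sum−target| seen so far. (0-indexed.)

l=0 r=17: -9+35=26 d=25 *, r--
l=0 r=16: -9+33=24 d=23 *, r--
l=0 r=15: -9+32=23 d=22 *, r--
l=0 r=14: -9+26=17 d=16 *, r--
l=0 r=13: -9+21=12 d=11 *, r--

l=0, r=12, best |Δ|=11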